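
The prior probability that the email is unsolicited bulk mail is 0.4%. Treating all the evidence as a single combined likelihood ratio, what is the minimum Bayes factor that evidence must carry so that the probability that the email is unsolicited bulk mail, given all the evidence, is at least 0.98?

Prior odds = 0.004/0.996 = 1/249.
Target odds = 0.98/0.02 = 49.
Required Bayes factor = 49 ÷ (1/249) = 12201.

12201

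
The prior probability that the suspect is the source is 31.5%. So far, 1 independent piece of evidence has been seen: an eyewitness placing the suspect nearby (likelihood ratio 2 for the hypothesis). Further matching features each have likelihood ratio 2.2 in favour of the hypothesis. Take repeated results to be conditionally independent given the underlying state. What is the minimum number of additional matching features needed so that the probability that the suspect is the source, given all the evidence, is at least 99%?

6

Prior odds = 0.315/0.685 = 63/137.
Bayes factor of the evidence already in hand = 2.
Odds after that evidence = (63/137) × 2 = 126/137.
Target odds = 0.99/0.01 = 99.
Need 2.2ⁿ ≥ 99 ÷ (126/137) = 1507/14.
2.2⁵ = 51.53632 falls short of 1507/14 but 2.2⁶ = 1771561/15625 reaches it, so n = 6.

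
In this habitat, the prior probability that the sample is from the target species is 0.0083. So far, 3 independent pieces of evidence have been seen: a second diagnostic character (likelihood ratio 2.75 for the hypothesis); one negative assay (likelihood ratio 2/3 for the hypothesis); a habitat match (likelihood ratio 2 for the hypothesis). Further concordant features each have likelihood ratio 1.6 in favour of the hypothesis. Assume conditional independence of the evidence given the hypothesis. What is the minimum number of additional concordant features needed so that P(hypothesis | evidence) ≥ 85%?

12

Prior odds = 0.0083/0.9917 = 83/9917.
Combined Bayes factor of the evidence already in hand = 2.75 × (2/3) × 2 = 11/3.
Odds after that evidence = (83/9917) × 11/3 = 913/29751.
Target odds = 0.85/0.15 = 17/3.
Need 1.6ⁿ ≥ 17/3 ÷ (913/29751) = 168589/913.
1.6¹¹ ≈175.922 falls short of 168589/913 but 1.6¹² ≈281.475 reaches it, so n = 12.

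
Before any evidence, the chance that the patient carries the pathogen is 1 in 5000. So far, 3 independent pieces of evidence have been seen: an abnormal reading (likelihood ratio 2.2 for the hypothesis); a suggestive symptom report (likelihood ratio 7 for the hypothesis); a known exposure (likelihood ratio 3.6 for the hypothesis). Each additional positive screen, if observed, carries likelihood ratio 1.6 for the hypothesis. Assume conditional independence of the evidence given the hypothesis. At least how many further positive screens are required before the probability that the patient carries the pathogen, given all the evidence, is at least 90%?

15

Prior odds = 0.0002/0.9998 = 1/4999.
Combined Bayes factor of the evidence already in hand = 2.2 × 7 × 3.6 = 55.44.
Odds after that evidence = (1/4999) × 55.44 = 1386/124975.
Target odds = 0.9/0.1 = 9.
Need 1.6ⁿ ≥ 9 ÷ (1386/124975) = 124975/154.
1.6¹⁴ ≈720.576 falls short of 124975/154 but 1.6¹⁵ ≈1152.92 reaches it, so n = 15.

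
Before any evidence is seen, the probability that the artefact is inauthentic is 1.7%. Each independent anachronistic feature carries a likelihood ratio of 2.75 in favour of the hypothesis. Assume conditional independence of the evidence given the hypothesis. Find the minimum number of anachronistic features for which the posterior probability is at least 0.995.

10

Prior odds = 0.017/0.983 = 17/983.
Likelihood ratio per anachronistic feature = 2.75.
Target odds: 0.995 ÷ 0.005 = 199.
Require 2.75ⁿ ≥ 199 ÷ (17/983) = 195617/17.
2.75⁹ ≈8994.86 falls short of 195617/17 but 2.75¹⁰ ≈24735.9 reaches it, so n = 10.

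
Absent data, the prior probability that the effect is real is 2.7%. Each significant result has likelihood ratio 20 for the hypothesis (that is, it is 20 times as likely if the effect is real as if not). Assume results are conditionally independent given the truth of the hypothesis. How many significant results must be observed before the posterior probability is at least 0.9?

2

Prior odds: 0.027 ÷ 0.973 = 27/973.
Likelihood ratio per significant result = 20.
Target posterior odds = 0.9/0.1 = 9.
Require 20ⁿ ≥ 9 ÷ (27/973) = 973/3.
20¹ = 20 falls short of 973/3 but 20² = 400 reaches it, so n = 2.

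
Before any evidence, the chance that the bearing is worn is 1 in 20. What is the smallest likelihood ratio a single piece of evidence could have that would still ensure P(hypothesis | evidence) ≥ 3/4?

Prior odds = 0.05/0.95 = 1/19.
Target odds = 0.75/0.25 = 3.
Required Bayes factor = 3 ÷ (1/19) = 57.

57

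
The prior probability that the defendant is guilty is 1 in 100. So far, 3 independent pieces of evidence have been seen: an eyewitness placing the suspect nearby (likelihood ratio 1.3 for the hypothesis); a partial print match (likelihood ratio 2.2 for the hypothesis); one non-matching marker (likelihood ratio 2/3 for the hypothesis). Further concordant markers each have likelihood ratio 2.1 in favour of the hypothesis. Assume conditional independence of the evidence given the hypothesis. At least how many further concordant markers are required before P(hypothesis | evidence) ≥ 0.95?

Prior odds = 0.01/0.99 = 1/99.
Combined Bayes factor of the evidence already in hand = 1.3 × 2.2 × (2/3) = 143/75.
Odds after that evidence = (1/99) × 143/75 = 13/675.
Target odds = 0.95/0.05 = 19.
Need 2.1ⁿ ≥ 19 ÷ (13/675) = 12825/13.
2.1⁹ ≈794.28 falls short of 12825/13 but 2.1¹⁰ ≈1667.99 reaches it, so n = 10.

10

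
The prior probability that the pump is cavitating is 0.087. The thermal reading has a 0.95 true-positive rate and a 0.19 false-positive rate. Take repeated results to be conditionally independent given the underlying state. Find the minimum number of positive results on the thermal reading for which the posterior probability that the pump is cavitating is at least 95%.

4

Prior odds: 0.087 ÷ 0.913 = 87/913.
Likelihood ratio of a positive result = 0.95/0.19 = 5.
Target odds: 0.95 ÷ 0.05 = 19.
Require 5ⁿ ≥ 19 ÷ (87/913) = 17347/87.
5³ = 125 falls short of 17347/87 but 5⁴ = 625 reaches it, so n = 4.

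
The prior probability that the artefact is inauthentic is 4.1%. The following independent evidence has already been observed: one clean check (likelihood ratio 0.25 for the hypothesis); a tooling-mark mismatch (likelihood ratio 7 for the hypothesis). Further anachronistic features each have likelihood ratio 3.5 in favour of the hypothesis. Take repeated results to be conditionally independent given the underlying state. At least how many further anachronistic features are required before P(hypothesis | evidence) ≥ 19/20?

Prior odds = 0.041/0.959 = 41/959.
Combined Bayes factor of the evidence already in hand = 0.25 × 7 = 1.75.
Odds after that evidence = (41/959) × 1.75 = 41/548.
Target odds = 0.95/0.05 = 19.
Need 3.5ⁿ ≥ 19 ÷ (41/548) = 10412/41.
3.5⁴ = 150.0625 falls short of 10412/41 but 3.5⁵ = 525.21875 reaches it, so n = 5.

5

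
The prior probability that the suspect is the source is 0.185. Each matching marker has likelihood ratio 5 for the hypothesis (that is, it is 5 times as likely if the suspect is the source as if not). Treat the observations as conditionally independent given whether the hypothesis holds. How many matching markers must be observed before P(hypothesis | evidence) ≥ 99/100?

4

Prior odds: 0.185 ÷ 0.815 = 37/163.
Likelihood ratio per matching marker = 5.
Target odds: 0.99 ÷ 0.01 = 99.
Need (37/163) × 5ⁿ ≥ 99, i.e. 5ⁿ ≥ 16137/37.
5³ = 125 falls short of 16137/37 but 5⁴ = 625 reaches it, so n = 4.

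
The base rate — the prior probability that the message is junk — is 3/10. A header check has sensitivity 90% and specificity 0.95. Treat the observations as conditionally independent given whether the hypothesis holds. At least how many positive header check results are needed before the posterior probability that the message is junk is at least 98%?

2

Prior odds = 0.3/0.7 = 3/7.
False-positive rate = 1 − 0.95 = 0.05; likelihood ratio of a positive = 0.9/0.05 = 18.
Target odds: 0.98 ÷ 0.02 = 49.
Need (3/7) × 18ⁿ ≥ 49, i.e. 18ⁿ ≥ 343/3.
18¹ = 18 falls short of 343/3 but 18² = 324 reaches it, so n = 2.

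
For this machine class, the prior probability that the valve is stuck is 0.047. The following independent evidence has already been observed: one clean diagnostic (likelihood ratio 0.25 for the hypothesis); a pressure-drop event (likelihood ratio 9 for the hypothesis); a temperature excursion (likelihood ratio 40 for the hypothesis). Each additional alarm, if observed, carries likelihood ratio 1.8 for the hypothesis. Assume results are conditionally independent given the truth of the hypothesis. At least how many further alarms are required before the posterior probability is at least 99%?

Prior odds = 0.047/0.953 = 47/953.
Combined Bayes factor of the evidence already in hand = 0.25 × 9 × 40 = 90.
Odds after that evidence = (47/953) × 90 = 4230/953.
Target odds = 0.99/0.01 = 99.
Need 1.8ⁿ ≥ 99 ÷ (4230/953) = 10483/470.
1.8⁵ = 18.89568 falls short of 10483/470 but 1.8⁶ = 531441/15625 reaches it, so n = 6.

6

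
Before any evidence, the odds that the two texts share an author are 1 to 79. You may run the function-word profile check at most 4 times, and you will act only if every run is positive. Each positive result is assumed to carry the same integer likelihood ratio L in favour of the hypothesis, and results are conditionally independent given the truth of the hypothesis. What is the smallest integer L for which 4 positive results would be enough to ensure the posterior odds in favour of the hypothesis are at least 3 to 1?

4

Prior odds = 1/79.
Target odds = 3.
Need L⁴ ≥ 3 ÷ (1/79) = 237.
3⁴ = 81 < 237 ≤ 256 = 4⁴, so L = 4.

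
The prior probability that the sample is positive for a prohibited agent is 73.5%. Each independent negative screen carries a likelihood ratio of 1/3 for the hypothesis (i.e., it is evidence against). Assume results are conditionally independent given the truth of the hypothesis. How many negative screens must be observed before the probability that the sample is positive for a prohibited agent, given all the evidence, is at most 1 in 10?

Prior odds = 0.735/0.265 = 147/53.
Likelihood ratio per negative screen = 1/3.
Target odds: 0.1 ÷ 0.9 = 1/9.
Require (1/3)ⁿ ≤ 1/9 ÷ (147/53) = 53/1323.
(1/3)² = 1/9 is still above 53/1323 but (1/3)³ = 1/27 is at or below it, so n = 3.

3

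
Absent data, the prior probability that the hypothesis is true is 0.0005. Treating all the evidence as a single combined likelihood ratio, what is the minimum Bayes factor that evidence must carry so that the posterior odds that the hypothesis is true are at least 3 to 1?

5997

Prior odds = 0.0005/0.9995 = 1/1999.
Target odds = 3.
Required Bayes factor = 3 ÷ (1/1999) = 5997.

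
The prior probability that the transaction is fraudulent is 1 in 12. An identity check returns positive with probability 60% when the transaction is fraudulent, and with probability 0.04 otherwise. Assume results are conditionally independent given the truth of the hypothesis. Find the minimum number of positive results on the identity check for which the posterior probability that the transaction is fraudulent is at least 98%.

3

Prior odds = (1/12)/(11/12) = 1/11.
Likelihood ratio of a positive result = 0.6/0.04 = 15.
Target posterior odds = 0.98/0.02 = 49.
Need (1/11) × 15ⁿ ≥ 49, i.e. 15ⁿ ≥ 539.
15² = 225 falls short of 539 but 15³ = 3375 reaches it, so n = 3.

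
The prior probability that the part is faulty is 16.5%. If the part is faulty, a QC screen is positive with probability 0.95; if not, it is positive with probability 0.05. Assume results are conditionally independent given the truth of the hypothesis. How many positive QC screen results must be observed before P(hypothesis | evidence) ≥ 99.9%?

3

Prior odds = 0.165/0.835 = 33/167.
Likelihood ratio of a positive = 0.95/0.05 = 19.
Target posterior odds = 0.999/0.001 = 999.
Need (33/167) × 19ⁿ ≥ 999, i.e. 19ⁿ ≥ 55611/11.
19² = 361 falls short of 55611/11 but 19³ = 6859 reaches it, so n = 3.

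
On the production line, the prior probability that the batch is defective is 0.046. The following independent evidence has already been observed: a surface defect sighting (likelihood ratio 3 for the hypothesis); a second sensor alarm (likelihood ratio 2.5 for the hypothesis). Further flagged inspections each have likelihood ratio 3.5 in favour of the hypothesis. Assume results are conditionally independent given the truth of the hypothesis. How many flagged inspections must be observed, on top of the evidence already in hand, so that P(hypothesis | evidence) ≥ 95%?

4

Prior odds = 0.046/0.954 = 23/477.
Combined Bayes factor of the evidence already in hand = 3 × 2.5 = 7.5.
Odds after that evidence = (23/477) × 7.5 = 115/318.
Target odds = 0.95/0.05 = 19.
Need 3.5ⁿ ≥ 19 ÷ (115/318) = 6042/115.
3.5³ = 42.875 falls short of 6042/115 but 3.5⁴ = 150.0625 reaches it, so n = 4.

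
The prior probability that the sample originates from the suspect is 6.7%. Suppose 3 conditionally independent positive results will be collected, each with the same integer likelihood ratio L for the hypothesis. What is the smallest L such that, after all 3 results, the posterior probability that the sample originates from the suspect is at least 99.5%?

15

Prior odds = 0.067/0.933 = 67/933.
Target odds = 0.995/0.005 = 199.
Need L³ ≥ 199 ÷ (67/933) = 185667/67.
14³ = 2744 < 185667/67 ≤ 3375 = 15³, so L = 15.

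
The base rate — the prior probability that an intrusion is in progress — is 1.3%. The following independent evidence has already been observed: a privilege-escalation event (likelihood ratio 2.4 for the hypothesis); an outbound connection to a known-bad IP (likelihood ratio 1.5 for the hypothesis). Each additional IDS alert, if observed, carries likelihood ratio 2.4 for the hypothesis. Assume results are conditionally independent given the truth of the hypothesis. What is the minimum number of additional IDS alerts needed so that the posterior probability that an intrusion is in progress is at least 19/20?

Prior odds = 0.013/0.987 = 13/987.
Combined Bayes factor of the evidence already in hand = 2.4 × 1.5 = 3.6.
Odds after that evidence = (13/987) × 3.6 = 78/1645.
Target odds = 0.95/0.05 = 19.
Need 2.4ⁿ ≥ 19 ÷ (78/1645) = 31255/78.
2.4⁶ = 2985984/15625 falls short of 31255/78 but 2.4⁷ = 35831808/78125 reaches it, so n = 7.

7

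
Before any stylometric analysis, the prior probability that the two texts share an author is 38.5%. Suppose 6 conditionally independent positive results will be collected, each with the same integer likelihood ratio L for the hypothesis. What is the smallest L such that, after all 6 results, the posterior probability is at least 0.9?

2

Prior odds = 0.385/0.615 = 77/123.
Target odds = 0.9/0.1 = 9.
Need L⁶ ≥ 9 ÷ (77/123) = 1107/77.
1⁶ = 1 < 1107/77 ≤ 64 = 2⁶, so L = 2.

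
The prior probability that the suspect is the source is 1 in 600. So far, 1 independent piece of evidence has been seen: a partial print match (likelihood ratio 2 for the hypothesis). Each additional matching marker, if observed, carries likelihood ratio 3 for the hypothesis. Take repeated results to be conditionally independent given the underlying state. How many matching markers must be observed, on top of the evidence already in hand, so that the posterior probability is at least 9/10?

Prior odds = (1/600)/(599/600) = 1/599.
Bayes factor of the evidence already in hand = 2.
Odds after that evidence = (1/599) × 2 = 2/599.
Target odds = 0.9/0.1 = 9.
Need 3ⁿ ≥ 9 ÷ (2/599) = 2695.5.
3⁷ = 2187 falls short of 2695.5 but 3⁸ = 6561 reaches it, so n = 8.

8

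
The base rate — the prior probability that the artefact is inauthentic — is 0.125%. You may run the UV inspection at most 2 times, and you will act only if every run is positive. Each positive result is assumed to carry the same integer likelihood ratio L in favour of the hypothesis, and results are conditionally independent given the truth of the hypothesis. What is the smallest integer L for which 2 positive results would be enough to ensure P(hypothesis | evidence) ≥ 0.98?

198

Prior odds = 0.00125/0.99875 = 1/799.
Target odds = 0.98/0.02 = 49.
Need L² ≥ 49 ÷ (1/799) = 39151.
197² = 38809 < 39151 ≤ 39204 = 198², so L = 198.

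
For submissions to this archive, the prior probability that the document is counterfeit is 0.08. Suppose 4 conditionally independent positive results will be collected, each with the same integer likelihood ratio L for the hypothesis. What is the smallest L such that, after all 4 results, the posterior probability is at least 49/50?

5

Prior odds = 0.08/0.92 = 2/23.
Target odds = 0.98/0.02 = 49.
Need L⁴ ≥ 49 ÷ (2/23) = 563.5.
4⁴ = 256 < 563.5 ≤ 625 = 5⁴, so L = 5.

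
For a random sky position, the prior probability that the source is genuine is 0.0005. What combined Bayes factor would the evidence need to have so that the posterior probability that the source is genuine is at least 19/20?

37981

Prior odds = 0.0005/0.9995 = 1/1999.
Target odds = 0.95/0.05 = 19.
Required Bayes factor = 19 ÷ (1/1999) = 37981.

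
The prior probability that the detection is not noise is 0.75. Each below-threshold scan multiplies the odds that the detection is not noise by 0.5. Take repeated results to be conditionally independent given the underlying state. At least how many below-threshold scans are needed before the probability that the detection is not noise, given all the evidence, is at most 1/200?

10

Prior odds: 0.75 ÷ 0.25 = 3.
Likelihood ratio per below-threshold scan = 0.5.
Target posterior odds = 0.005/0.995 = 1/199.
Require 0.5ⁿ ≤ 1/199 ÷ 3 = 1/597.
0.5⁹ = 0.001953125 is still above 1/597 but 0.5¹⁰ = 1/1024 is at or below it, so n = 10.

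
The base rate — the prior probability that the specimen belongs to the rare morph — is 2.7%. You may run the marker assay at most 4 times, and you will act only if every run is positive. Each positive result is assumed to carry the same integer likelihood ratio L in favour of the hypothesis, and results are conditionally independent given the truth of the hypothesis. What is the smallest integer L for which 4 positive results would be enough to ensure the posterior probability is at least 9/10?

Prior odds = 0.027/0.973 = 27/973.
Target odds = 0.9/0.1 = 9.
Need L⁴ ≥ 9 ÷ (27/973) = 973/3.
4⁴ = 256 < 973/3 ≤ 625 = 5⁴, so L = 5.

5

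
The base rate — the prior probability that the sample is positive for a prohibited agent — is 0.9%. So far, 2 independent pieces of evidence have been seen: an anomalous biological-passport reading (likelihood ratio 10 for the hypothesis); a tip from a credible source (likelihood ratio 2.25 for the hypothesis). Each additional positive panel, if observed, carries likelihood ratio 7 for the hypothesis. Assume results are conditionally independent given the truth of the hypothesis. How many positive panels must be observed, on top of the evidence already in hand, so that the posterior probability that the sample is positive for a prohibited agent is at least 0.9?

Prior odds = 0.009/0.991 = 9/991.
Combined Bayes factor of the evidence already in hand = 10 × 2.25 = 22.5.
Odds after that evidence = (9/991) × 22.5 = 405/1982.
Target odds = 0.9/0.1 = 9.
Need 7ⁿ ≥ 9 ÷ (405/1982) = 1982/45.
7¹ = 7 falls short of 1982/45 but 7² = 49 reaches it, so n = 2.

2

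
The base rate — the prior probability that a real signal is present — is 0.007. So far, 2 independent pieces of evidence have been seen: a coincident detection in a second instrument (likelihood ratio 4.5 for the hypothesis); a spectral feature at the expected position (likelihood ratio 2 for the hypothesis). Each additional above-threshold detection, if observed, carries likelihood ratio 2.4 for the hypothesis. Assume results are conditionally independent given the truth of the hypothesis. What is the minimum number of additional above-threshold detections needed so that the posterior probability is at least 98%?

Prior odds = 0.007/0.993 = 7/993.
Combined Bayes factor of the evidence already in hand = 4.5 × 2 = 9.
Odds after that evidence = (7/993) × 9 = 21/331.
Target odds = 0.98/0.02 = 49.
Need 2.4ⁿ ≥ 49 ÷ (21/331) = 2317/3.
2.4⁷ = 35831808/78125 falls short of 2317/3 but 2.4⁸ = 429981696/390625 reaches it, so n = 8.

8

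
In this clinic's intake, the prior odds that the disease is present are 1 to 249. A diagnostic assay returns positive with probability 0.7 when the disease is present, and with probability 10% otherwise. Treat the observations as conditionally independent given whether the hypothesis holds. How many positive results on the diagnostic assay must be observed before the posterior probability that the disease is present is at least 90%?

4

Prior odds = 1/249.
Likelihood ratio of a positive result = 0.7/0.1 = 7.
Target odds: 0.9 ÷ 0.1 = 9.
Require 7ⁿ ≥ 9 ÷ (1/249) = 2241.
7³ = 343 falls short of 2241 but 7⁴ = 2401 reaches it, so n = 4.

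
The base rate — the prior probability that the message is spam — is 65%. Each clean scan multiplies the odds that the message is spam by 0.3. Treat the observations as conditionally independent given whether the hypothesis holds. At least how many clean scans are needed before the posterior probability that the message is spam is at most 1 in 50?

Prior odds: 0.65 ÷ 0.35 = 13/7.
Likelihood ratio per clean scan = 0.3.
Target odds: 0.02 ÷ 0.98 = 1/49.
Need (13/7) × 0.3ⁿ ≤ 1/49, i.e. 0.3ⁿ ≤ 1/91.
0.3³ = 0.027 is still above 1/91 but 0.3⁴ = 0.0081 is at or below it, so n = 4.

4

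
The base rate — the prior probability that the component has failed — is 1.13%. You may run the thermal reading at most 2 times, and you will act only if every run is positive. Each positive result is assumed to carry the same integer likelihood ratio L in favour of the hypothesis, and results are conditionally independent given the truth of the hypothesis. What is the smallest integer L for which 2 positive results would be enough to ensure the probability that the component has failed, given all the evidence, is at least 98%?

Prior odds = 0.0113/0.9887 = 113/9887.
Target odds = 0.98/0.02 = 49.
Need L² ≥ 49 ÷ (113/9887) = 484463/113.
65² = 4225 < 484463/113 ≤ 4356 = 66², so L = 66.

66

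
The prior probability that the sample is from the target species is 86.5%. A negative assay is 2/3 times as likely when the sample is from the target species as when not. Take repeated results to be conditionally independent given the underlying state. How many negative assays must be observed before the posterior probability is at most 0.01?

16

Prior odds = 0.865/0.135 = 173/27.
Likelihood ratio per negative assay = 2/3.
Target odds: 0.01 ÷ 0.99 = 1/99.
Require (2/3)ⁿ ≤ 1/99 ÷ (173/27) = 3/1903.
(2/3)¹⁵ = 32768/14348907 is still above 3/1903 but (2/3)¹⁶ = 65536/43046721 is at or below it, so n = 16.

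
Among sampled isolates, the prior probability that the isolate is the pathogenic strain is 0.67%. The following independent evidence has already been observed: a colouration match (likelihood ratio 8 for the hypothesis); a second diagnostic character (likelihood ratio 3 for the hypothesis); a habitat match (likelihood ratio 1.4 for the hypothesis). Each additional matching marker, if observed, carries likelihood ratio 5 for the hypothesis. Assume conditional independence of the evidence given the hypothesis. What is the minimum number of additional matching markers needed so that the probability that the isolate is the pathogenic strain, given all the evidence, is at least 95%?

Prior odds = 0.0067/0.9933 = 67/9933.
Combined Bayes factor of the evidence already in hand = 8 × 3 × 1.4 = 33.6.
Odds after that evidence = (67/9933) × 33.6 = 536/2365.
Target odds = 0.95/0.05 = 19.
Need 5ⁿ ≥ 19 ÷ (536/2365) = 44935/536.
5² = 25 falls short of 44935/536 but 5³ = 125 reaches it, so n = 3.

3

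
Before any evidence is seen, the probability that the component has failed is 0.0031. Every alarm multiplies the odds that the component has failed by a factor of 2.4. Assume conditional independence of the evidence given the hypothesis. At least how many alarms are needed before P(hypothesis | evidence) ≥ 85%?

Prior odds: 0.0031 ÷ 0.9969 = 31/9969.
Likelihood ratio per alarm = 2.4.
Target odds: 0.85 ÷ 0.15 = 17/3.
Need (31/9969) × 2.4ⁿ ≥ 17/3, i.e. 2.4ⁿ ≥ 56491/31.
2.4⁸ = 429981696/390625 falls short of 56491/31 but 2.4⁹ ≈2641.81 reaches it, so n = 9.

9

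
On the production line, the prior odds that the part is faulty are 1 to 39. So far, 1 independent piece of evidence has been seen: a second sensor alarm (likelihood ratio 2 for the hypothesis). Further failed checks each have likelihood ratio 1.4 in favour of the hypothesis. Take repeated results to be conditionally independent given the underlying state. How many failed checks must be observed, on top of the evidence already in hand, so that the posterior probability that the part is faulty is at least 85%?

14

Prior odds = 1/39.
Bayes factor of the evidence already in hand = 2.
Odds after that evidence = (1/39) × 2 = 2/39.
Target odds = 0.85/0.15 = 17/3.
Need 1.4ⁿ ≥ 17/3 ÷ (2/39) = 110.5.
1.4¹³ ≈79.3715 falls short of 110.5 but 1.4¹⁴ ≈111.12 reaches it, so n = 14.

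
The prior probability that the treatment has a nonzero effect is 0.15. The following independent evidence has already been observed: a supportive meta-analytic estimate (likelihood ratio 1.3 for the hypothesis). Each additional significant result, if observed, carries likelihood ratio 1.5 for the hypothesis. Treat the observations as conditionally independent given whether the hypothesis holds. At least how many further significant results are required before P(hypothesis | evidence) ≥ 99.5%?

17

Prior odds = 0.15/0.85 = 3/17.
Bayes factor of the evidence already in hand = 1.3.
Odds after that evidence = (3/17) × 1.3 = 39/170.
Target odds = 0.995/0.005 = 199.
Need 1.5ⁿ ≥ 199 ÷ (39/170) = 33830/39.
1.5¹⁶ = 43046721/65536 falls short of 33830/39 but 1.5¹⁷ = 129140163/131072 reaches it, so n = 17.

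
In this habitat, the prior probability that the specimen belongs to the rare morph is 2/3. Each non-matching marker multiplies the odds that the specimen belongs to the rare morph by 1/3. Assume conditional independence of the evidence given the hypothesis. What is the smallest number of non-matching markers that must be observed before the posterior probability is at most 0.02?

Prior odds: (2/3) ÷ (1/3) = 2.
Likelihood ratio per non-matching marker = 1/3.
Target posterior odds = 0.02/0.98 = 1/49.
Need 2 × (1/3)ⁿ ≤ 1/49, i.e. (1/3)ⁿ ≤ 1/98.
(1/3)⁴ = 1/81 is still above 1/98 but (1/3)⁵ = 1/243 is at or below it, so n = 5.

5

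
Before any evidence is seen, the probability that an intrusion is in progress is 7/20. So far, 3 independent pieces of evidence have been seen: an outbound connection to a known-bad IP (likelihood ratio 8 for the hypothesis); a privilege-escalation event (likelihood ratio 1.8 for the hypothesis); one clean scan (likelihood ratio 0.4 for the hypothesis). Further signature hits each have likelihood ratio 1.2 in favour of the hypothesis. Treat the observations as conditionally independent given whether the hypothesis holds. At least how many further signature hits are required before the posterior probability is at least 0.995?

23

Prior odds = 0.35/0.65 = 7/13.
Combined Bayes factor of the evidence already in hand = 8 × 1.8 × 0.4 = 5.76.
Odds after that evidence = (7/13) × 5.76 = 1008/325.
Target odds = 0.995/0.005 = 199.
Need 1.2ⁿ ≥ 199 ÷ (1008/325) = 64675/1008.
1.2²² ≈55.2061 falls short of 64675/1008 but 1.2²³ ≈66.2474 reaches it, so n = 23.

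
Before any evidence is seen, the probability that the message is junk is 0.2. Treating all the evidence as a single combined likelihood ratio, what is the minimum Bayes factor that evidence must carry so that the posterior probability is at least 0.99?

Prior odds = 0.2/0.8 = 0.25.
Target odds = 0.99/0.01 = 99.
Required Bayes factor = 99 ÷ 0.25 = 396.

396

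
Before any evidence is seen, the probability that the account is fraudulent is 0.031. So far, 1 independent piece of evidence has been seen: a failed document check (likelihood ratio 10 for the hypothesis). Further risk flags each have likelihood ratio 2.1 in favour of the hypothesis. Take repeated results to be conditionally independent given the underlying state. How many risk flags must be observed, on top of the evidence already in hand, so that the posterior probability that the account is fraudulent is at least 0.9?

5

Prior odds = 0.031/0.969 = 31/969.
Bayes factor of the evidence already in hand = 10.
Odds after that evidence = (31/969) × 10 = 310/969.
Target odds = 0.9/0.1 = 9.
Need 2.1ⁿ ≥ 9 ÷ (310/969) = 8721/310.
2.1⁴ = 19.4481 falls short of 8721/310 but 2.1⁵ = 4084101/100000 reaches it, so n = 5.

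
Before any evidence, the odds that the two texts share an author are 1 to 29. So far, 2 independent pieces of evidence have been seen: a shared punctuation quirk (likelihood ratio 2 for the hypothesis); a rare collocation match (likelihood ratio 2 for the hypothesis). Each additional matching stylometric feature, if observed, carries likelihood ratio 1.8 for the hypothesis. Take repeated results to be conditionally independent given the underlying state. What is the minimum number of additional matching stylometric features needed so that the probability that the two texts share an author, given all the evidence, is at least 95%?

Prior odds = 1/29.
Combined Bayes factor of the evidence already in hand = 2 × 2 = 4.
Odds after that evidence = (1/29) × 4 = 4/29.
Target odds = 0.95/0.05 = 19.
Need 1.8ⁿ ≥ 19 ÷ (4/29) = 137.75.
1.8⁸ = 43046721/390625 falls short of 137.75 but 1.8⁹ = 387420489/1953125 reaches it, so n = 9.

9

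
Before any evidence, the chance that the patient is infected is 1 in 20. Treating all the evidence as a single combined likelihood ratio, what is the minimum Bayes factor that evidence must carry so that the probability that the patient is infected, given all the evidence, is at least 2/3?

38

Prior odds = 0.05/0.95 = 1/19.
Target odds = (2/3)/(1/3) = 2.
Required Bayes factor = 2 ÷ (1/19) = 38.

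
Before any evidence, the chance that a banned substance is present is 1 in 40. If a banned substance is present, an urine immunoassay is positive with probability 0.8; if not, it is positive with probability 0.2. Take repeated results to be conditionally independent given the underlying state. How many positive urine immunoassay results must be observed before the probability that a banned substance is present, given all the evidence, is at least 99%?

Prior odds = 0.025/0.975 = 1/39.
Likelihood ratio of a positive = 0.8/0.2 = 4.
Target odds: 0.99 ÷ 0.01 = 99.
Need (1/39) × 4ⁿ ≥ 99, i.e. 4ⁿ ≥ 3861.
4⁵ = 1024 falls short of 3861 but 4⁶ = 4096 reaches it, so n = 6.

6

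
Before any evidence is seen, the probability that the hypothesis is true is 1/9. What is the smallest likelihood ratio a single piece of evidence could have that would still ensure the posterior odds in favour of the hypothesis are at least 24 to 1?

192

Prior odds = (1/9)/(8/9) = 0.125.
Target odds = 24.
Required Bayes factor = 24 ÷ 0.125 = 192.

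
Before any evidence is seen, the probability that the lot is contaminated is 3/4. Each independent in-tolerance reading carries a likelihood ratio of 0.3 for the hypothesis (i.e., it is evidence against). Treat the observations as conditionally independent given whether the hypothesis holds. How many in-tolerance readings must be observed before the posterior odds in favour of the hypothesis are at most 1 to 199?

Prior odds: 0.75 ÷ 0.25 = 3.
Likelihood ratio per in-tolerance reading = 0.3.
Target odds = 1/199.
Need 3 × 0.3ⁿ ≤ 1/199, i.e. 0.3ⁿ ≤ 1/597.
0.3⁵ = 243/100000 is still above 1/597 but 0.3⁶ = 729/1000000 is at or below it, so n = 6.

6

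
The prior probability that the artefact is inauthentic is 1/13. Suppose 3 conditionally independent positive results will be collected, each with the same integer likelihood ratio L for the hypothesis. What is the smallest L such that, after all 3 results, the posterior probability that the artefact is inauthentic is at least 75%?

Prior odds = (1/13)/(12/13) = 1/12.
Target odds = 0.75/0.25 = 3.
Need L³ ≥ 3 ÷ (1/12) = 36.
3³ = 27 < 36 ≤ 64 = 4³, so L = 4.

4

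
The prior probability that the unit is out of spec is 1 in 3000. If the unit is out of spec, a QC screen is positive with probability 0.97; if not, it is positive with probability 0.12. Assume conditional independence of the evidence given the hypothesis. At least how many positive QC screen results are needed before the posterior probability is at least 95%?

6

Prior odds = (1/3000)/(2999/3000) = 1/2999.
Likelihood ratio of a positive = 0.97/0.12 = 97/12.
Target odds: 0.95 ÷ 0.05 = 19.
Need (1/2999) × (97/12)ⁿ ≥ 19, i.e. (97/12)ⁿ ≥ 56981.
(97/12)⁵ ≈34510.6 falls short of 56981 but (97/12)⁶ ≈278961 reaches it, so n = 6.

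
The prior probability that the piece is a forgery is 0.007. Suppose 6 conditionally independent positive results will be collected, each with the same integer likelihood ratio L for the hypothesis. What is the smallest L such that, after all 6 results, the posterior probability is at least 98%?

Prior odds = 0.007/0.993 = 7/993.
Target odds = 0.98/0.02 = 49.
Need L⁶ ≥ 49 ÷ (7/993) = 6951.
4⁶ = 4096 < 6951 ≤ 15625 = 5⁶, so L = 5.

5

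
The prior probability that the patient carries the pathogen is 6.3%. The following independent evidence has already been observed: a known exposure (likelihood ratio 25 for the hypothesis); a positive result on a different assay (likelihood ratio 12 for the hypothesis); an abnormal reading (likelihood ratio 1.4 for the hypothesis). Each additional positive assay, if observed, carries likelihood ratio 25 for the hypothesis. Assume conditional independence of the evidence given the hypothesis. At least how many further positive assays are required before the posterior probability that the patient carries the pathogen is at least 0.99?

1

Prior odds = 0.063/0.937 = 63/937.
Combined Bayes factor of the evidence already in hand = 25 × 12 × 1.4 = 420.
Odds after that evidence = (63/937) × 420 = 26460/937.
Target odds = 0.99/0.01 = 99.
Need 25ⁿ ≥ 99 ÷ (26460/937) = 10307/2940.
25¹ = 25, which meets the required 10307/2940; so n = 1.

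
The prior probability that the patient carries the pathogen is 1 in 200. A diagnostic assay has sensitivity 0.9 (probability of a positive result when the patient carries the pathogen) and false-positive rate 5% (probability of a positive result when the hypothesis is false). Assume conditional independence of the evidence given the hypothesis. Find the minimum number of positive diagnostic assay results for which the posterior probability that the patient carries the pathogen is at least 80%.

Prior odds: 0.005 ÷ 0.995 = 1/199.
Likelihood ratio of a positive result = 0.9/0.05 = 18.
Target posterior odds = 0.8/0.2 = 4.
Need (1/199) × 18ⁿ ≥ 4, i.e. 18ⁿ ≥ 796.
18² = 324 falls short of 796 but 18³ = 5832 reaches it, so n = 3.

3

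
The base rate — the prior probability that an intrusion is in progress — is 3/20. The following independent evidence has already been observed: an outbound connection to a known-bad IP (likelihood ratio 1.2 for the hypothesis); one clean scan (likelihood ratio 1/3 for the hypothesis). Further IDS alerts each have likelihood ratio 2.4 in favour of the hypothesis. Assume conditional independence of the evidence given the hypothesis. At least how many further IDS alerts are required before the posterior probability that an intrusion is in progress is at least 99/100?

Prior odds = 0.15/0.85 = 3/17.
Combined Bayes factor of the evidence already in hand = 1.2 × (1/3) = 0.4.
Odds after that evidence = (3/17) × 0.4 = 6/85.
Target odds = 0.99/0.01 = 99.
Need 2.4ⁿ ≥ 99 ÷ (6/85) = 1402.5.
2.4⁸ = 429981696/390625 falls short of 1402.5 but 2.4⁹ ≈2641.81 reaches it, so n = 9.

9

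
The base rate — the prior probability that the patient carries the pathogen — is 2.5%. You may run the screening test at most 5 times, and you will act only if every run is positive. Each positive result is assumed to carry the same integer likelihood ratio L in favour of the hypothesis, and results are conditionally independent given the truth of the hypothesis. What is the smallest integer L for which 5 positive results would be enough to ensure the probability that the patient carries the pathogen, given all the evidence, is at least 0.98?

Prior odds = 0.025/0.975 = 1/39.
Target odds = 0.98/0.02 = 49.
Need L⁵ ≥ 49 ÷ (1/39) = 1911.
4⁵ = 1024 < 1911 ≤ 3125 = 5⁵, so L = 5.

5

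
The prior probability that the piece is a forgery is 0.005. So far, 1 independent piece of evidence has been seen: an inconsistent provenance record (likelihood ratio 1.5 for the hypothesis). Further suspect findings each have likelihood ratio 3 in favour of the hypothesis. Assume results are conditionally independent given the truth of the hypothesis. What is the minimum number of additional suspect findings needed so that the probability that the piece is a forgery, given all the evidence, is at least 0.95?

Prior odds = 0.005/0.995 = 1/199.
Bayes factor of the evidence already in hand = 1.5.
Odds after that evidence = (1/199) × 1.5 = 3/398.
Target odds = 0.95/0.05 = 19.
Need 3ⁿ ≥ 19 ÷ (3/398) = 7562/3.
3⁷ = 2187 falls short of 7562/3 but 3⁸ = 6561 reaches it, so n = 8.

8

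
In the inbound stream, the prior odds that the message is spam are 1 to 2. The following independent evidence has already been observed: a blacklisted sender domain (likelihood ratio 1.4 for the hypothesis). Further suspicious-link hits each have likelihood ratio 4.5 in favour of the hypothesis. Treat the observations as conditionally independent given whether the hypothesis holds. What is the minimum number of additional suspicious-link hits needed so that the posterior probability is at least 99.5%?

4

Prior odds = 0.5.
Bayes factor of the evidence already in hand = 1.4.
Odds after that evidence = 0.5 × 1.4 = 0.7.
Target odds = 0.995/0.005 = 199.
Need 4.5ⁿ ≥ 199 ÷ 0.7 = 1990/7.
4.5³ = 91.125 falls short of 1990/7 but 4.5⁴ = 410.0625 reaches it, so n = 4.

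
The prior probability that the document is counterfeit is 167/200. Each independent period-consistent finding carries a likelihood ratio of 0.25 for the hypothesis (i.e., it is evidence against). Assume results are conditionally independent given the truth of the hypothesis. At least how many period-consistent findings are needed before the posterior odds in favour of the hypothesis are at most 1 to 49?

4

Prior odds = 0.835/0.165 = 167/33.
Likelihood ratio per period-consistent finding = 0.25.
Target odds = 1/49.
Require 0.25ⁿ ≤ 1/49 ÷ (167/33) = 33/8183.
0.25³ = 0.015625 is still above 33/8183 but 0.25⁴ = 0.00390625 is at or below it, so n = 4.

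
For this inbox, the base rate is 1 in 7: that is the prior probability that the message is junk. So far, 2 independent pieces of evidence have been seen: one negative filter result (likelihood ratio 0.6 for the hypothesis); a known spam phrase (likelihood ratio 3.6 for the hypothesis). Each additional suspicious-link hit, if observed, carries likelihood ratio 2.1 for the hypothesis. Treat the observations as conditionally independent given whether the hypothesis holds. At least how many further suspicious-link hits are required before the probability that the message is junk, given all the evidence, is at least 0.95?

Prior odds = (1/7)/(6/7) = 1/6.
Combined Bayes factor of the evidence already in hand = 0.6 × 3.6 = 2.16.
Odds after that evidence = (1/6) × 2.16 = 0.36.
Target odds = 0.95/0.05 = 19.
Need 2.1ⁿ ≥ 19 ÷ 0.36 = 475/9.
2.1⁵ = 4084101/100000 falls short of 475/9 but 2.1⁶ = 85766121/1000000 reaches it, so n = 6.

6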